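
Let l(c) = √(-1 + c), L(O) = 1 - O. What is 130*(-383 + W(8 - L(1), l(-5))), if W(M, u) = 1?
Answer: -49660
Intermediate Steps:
130*(-383 + W(8 - L(1), l(-5))) = 130*(-383 + 1) = 130*(-382) = -49660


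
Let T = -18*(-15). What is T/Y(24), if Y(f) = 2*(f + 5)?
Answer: 135/29 ≈ 4.6552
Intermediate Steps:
T = 270
Y(f) = 10 + 2*f (Y(f) = 2*(5 + f) = 10 + 2*f)
T/Y(24) = 270/(10 + 2*24) = 270/(10 + 48) = 270/58 = 270*(1/58) = 135/29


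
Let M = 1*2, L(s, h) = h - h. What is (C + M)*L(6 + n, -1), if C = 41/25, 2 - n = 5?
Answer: 0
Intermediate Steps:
n = -3 (n = 2 - 1*5 = 2 - 5 = -3)
L(s, h) = 0
M = 2
C = 41/25 (C = 41*(1/25) = 41/25 ≈ 1.6400)
(C + M)*L(6 + n, -1) = (41/25 + 2)*0 = (91/25)*0 = 0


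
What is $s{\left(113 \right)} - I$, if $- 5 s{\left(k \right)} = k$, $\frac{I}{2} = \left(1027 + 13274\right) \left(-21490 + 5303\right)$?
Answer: $\frac{2314902757}{5} \approx 4.6298 \cdot 10^{8}$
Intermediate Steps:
$I = -462980574$ ($I = 2 \left(1027 + 13274\right) \left(-21490 + 5303\right) = 2 \cdot 14301 \left(-16187\right) = 2 \left(-231490287\right) = -462980574$)
$s{\left(k \right)} = - \frac{k}{5}$
$s{\left(113 \right)} - I = \left(- \frac{1}{5}\right) 113 - -462980574 = - \frac{113}{5} + 462980574 = \frac{2314902757}{5}$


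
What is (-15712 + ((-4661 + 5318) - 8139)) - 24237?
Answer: -47431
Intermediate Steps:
(-15712 + ((-4661 + 5318) - 8139)) - 24237 = (-15712 + (657 - 8139)) - 24237 = (-15712 - 7482) - 24237 = -23194 - 24237 = -47431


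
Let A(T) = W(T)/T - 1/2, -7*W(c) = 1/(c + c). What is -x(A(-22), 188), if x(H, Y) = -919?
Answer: 919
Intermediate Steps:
W(c) = -1/(14*c) (W(c) = -1/(7*(c + c)) = -1/(2*c)/7 = -1/(14*c))
A(T) = -1/2 - 1/(14*T**2) (A(T) = (-1/(14*T))/T - 1/2 = -1/(14*T**2) - 1*1/2 = -1/(14*T**2) - 1/2 = -1/2 - 1/(14*T**2))
-x(A(-22), 188) = -1*(-919) = 919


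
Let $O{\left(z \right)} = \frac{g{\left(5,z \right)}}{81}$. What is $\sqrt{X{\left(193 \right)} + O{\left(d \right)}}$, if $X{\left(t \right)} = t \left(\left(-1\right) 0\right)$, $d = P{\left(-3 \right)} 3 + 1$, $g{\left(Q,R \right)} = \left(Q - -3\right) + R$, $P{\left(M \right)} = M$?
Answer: $0$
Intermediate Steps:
$g{\left(Q,R \right)} = 3 + Q + R$ ($g{\left(Q,R \right)} = \left(Q + 3\right) + R = \left(3 + Q\right) + R = 3 + Q + R$)
$d = -8$ ($d = \left(-3\right) 3 + 1 = -9 + 1 = -8$)
$O{\left(z \right)} = \frac{8}{81} + \frac{z}{81}$ ($O{\left(z \right)} = \frac{3 + 5 + z}{81} = \left(8 + z\right) \frac{1}{81} = \frac{8}{81} + \frac{z}{81}$)
$X{\left(t \right)} = 0$ ($X{\left(t \right)} = t 0 = 0$)
$\sqrt{X{\left(193 \right)} + O{\left(d \right)}} = \sqrt{0 + \left(\frac{8}{81} + \frac{1}{81} \left(-8\right)\right)} = \sqrt{0 + \left(\frac{8}{81} - \frac{8}{81}\right)} = \sqrt{0 + 0} = \sqrt{0} = 0$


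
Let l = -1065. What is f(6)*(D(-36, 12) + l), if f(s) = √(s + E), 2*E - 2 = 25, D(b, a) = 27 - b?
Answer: -501*√78 ≈ -4424.7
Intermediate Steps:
E = 27/2 (E = 1 + (½)*25 = 1 + 25/2 = 27/2 ≈ 13.500)
f(s) = √(27/2 + s) (f(s) = √(s + 27/2) = √(27/2 + s))
f(6)*(D(-36, 12) + l) = (√(54 + 4*6)/2)*((27 - 1*(-36)) - 1065) = (√(54 + 24)/2)*((27 + 36) - 1065) = (√78/2)*(63 - 1065) = (√78/2)*(-1002) = -501*√78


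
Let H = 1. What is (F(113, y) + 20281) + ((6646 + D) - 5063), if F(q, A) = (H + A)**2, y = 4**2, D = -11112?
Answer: 11041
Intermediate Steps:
y = 16
F(q, A) = (1 + A)**2
(F(113, y) + 20281) + ((6646 + D) - 5063) = ((1 + 16)**2 + 20281) + ((6646 - 11112) - 5063) = (17**2 + 20281) + (-4466 - 5063) = (289 + 20281) - 9529 = 20570 - 9529 = 11041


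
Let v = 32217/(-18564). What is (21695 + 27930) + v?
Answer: 307068761/6188 ≈ 49623.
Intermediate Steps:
v = -10739/6188 (v = 32217*(-1/18564) = -10739/6188 ≈ -1.7355)
(21695 + 27930) + v = (21695 + 27930) - 10739/6188 = 49625 - 10739/6188 = 307068761/6188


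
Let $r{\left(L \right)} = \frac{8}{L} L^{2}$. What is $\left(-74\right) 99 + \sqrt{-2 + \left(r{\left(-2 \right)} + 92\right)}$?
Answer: $-7326 + \sqrt{74} \approx -7317.4$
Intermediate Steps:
$r{\left(L \right)} = 8 L$
$\left(-74\right) 99 + \sqrt{-2 + \left(r{\left(-2 \right)} + 92\right)} = \left(-74\right) 99 + \sqrt{-2 + \left(8 \left(-2\right) + 92\right)} = -7326 + \sqrt{-2 + \left(-16 + 92\right)} = -7326 + \sqrt{-2 + 76} = -7326 + \sqrt{74}$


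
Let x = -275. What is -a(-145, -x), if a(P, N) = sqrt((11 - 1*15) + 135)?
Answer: -sqrt(131) ≈ -11.446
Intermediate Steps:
a(P, N) = sqrt(131) (a(P, N) = sqrt((11 - 15) + 135) = sqrt(-4 + 135) = sqrt(131))
-a(-145, -x) = -sqrt(131)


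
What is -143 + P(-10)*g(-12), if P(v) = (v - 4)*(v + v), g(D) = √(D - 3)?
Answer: -143 + 280*I*√15 ≈ -143.0 + 1084.4*I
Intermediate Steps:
g(D) = √(-3 + D)
P(v) = 2*v*(-4 + v) (P(v) = (-4 + v)*(2*v) = 2*v*(-4 + v))
-143 + P(-10)*g(-12) = -143 + (2*(-10)*(-4 - 10))*√(-3 - 12) = -143 + (2*(-10)*(-14))*√(-15) = -143 + 280*(I*√15) = -143 + 280*I*√15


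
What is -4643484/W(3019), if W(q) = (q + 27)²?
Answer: -1160871/2319529 ≈ -0.50048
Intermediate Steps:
W(q) = (27 + q)²
-4643484/W(3019) = -4643484/(27 + 3019)² = -4643484/(3046²) = -4643484/9278116 = -4643484*1/9278116 = -1160871/2319529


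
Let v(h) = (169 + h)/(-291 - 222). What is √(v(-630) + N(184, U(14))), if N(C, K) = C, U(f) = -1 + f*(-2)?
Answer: √5406621/171 ≈ 13.598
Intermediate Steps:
v(h) = -169/513 - h/513 (v(h) = (169 + h)/(-513) = (169 + h)*(-1/513) = -169/513 - h/513)
U(f) = -1 - 2*f
√(v(-630) + N(184, U(14))) = √((-169/513 - 1/513*(-630)) + 184) = √((-169/513 + 70/57) + 184) = √(461/513 + 184) = √(94853/513) = √5406621/171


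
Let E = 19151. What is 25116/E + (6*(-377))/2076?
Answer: 1470209/6626246 ≈ 0.22188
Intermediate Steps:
25116/E + (6*(-377))/2076 = 25116/19151 + (6*(-377))/2076 = 25116*(1/19151) - 2262*1/2076 = 25116/19151 - 377/346 = 1470209/6626246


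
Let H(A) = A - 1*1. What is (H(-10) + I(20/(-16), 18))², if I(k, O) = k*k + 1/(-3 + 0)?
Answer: 219961/2304 ≈ 95.469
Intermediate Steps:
H(A) = -1 + A (H(A) = A - 1 = -1 + A)
I(k, O) = -⅓ + k² (I(k, O) = k² + 1/(-3) = k² - ⅓ = -⅓ + k²)
(H(-10) + I(20/(-16), 18))² = ((-1 - 10) + (-⅓ + (20/(-16))²))² = (-11 + (-⅓ + (20*(-1/16))²))² = (-11 + (-⅓ + (-5/4)²))² = (-11 + (-⅓ + 25/16))² = (-11 + 59/48)² = (-469/48)² = 219961/2304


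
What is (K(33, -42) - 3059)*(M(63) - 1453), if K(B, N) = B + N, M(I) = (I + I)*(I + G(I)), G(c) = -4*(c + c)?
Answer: 174934292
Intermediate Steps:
G(c) = -8*c
M(I) = -14*I² (M(I) = (I + I)*(I - 8*I) = (2*I)*(-7*I) = -14*I²)
(K(33, -42) - 3059)*(M(63) - 1453) = ((33 - 42) - 3059)*(-14*63² - 1453) = (-9 - 3059)*(-14*3969 - 1453) = -3068*(-55566 - 1453) = -3068*(-57019) = 174934292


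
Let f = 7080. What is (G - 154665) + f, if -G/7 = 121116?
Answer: -995397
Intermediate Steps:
G = -847812 (G = -7*121116 = -847812)
(G - 154665) + f = (-847812 - 154665) + 7080 = -1002477 + 7080 = -995397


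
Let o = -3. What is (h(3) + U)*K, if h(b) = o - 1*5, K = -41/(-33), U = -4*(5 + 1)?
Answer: -1312/33 ≈ -39.758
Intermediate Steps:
U = -24 (U = -4*6 = -24)
K = 41/33 (K = -41*(-1/33) = 41/33 ≈ 1.2424)
h(b) = -8 (h(b) = -3 - 1*5 = -3 - 5 = -8)
(h(3) + U)*K = (-8 - 24)*(41/33) = -32*41/33 = -1312/33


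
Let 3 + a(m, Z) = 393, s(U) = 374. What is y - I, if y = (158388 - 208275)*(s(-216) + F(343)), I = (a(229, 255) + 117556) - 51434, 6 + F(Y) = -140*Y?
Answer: 2377148812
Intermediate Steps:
F(Y) = -6 - 140*Y
a(m, Z) = 390 (a(m, Z) = -3 + 393 = 390)
I = 66512 (I = (390 + 117556) - 51434 = 117946 - 51434 = 66512)
y = 2377215324 (y = (158388 - 208275)*(374 + (-6 - 140*343)) = -49887*(374 + (-6 - 48020)) = -49887*(374 - 48026) = -49887*(-47652) = 2377215324)
y - I = 2377215324 - 1*66512 = 2377215324 - 66512 = 2377148812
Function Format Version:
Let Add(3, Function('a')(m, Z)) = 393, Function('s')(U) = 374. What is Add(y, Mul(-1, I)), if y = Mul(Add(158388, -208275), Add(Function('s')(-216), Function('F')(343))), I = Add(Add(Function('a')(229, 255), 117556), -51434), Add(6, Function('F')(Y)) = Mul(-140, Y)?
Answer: 2377148812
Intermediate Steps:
Function('F')(Y) = Add(-6, Mul(-140, Y))
Function('a')(m, Z) = 390 (Function('a')(m, Z) = Add(-3, 393) = 390)
I = 66512 (I = Add(Add(390, 117556), -51434) = Add(117946, -51434) = 66512)
y = 2377215324 (y = Mul(Add(158388, -208275), Add(374, Add(-6, Mul(-140, 343)))) = Mul(-49887, Add(374, Add(-6, -48020))) = Mul(-49887, Add(374, -48026)) = Mul(-49887, -47652) = 2377215324)
Add(y, Mul(-1, I)) = Add(2377215324, Mul(-1, 66512)) = Add(2377215324, -66512) = 2377148812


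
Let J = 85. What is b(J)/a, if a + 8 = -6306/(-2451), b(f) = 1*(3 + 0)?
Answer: -817/1478 ≈ -0.55277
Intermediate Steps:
b(f) = 3 (b(f) = 1*3 = 3)
a = -4434/817 (a = -8 - 6306/(-2451) = -8 - 6306*(-1/2451) = -8 + 2102/817 = -4434/817 ≈ -5.4272)
b(J)/a = 3/(-4434/817) = 3*(-817/4434) = -817/1478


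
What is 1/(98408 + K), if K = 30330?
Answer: 1/128738 ≈ 7.7677e-6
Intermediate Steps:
1/(98408 + K) = 1/(98408 + 30330) = 1/128738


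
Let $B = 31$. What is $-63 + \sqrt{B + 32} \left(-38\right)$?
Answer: $-63 - 114 \sqrt{7} \approx -364.62$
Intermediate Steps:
$-63 + \sqrt{B + 32} \left(-38\right) = -63 + \sqrt{31 + 32} \left(-38\right) = -63 + \sqrt{63} \left(-38\right) = -63 + 3 \sqrt{7} \left(-38\right) = -63 - 114 \sqrt{7}$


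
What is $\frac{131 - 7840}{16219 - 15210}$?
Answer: $- \frac{7709}{1009} \approx -7.6402$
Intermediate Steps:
$\frac{131 - 7840}{16219 - 15210} = - \frac{7709}{1009}$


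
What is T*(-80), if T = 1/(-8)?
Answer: 10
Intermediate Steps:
T = -1/8 ≈ -0.12500
T*(-80) = -1/8*(-80) = 10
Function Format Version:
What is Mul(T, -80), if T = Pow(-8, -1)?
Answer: 10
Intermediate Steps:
T = Rational(-1, 8) ≈ -0.12500
Mul(T, -80) = Mul(Rational(-1, 8), -80) = 10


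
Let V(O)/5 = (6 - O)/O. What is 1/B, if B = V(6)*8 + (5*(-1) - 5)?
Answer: -⅒ ≈ -0.10000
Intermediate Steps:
V(O) = 5*(6 - O)/O (V(O) = 5*((6 - O)/O) = 5*(6 - O)/O)
B = -10 (B = (-5 + 30/6)*8 + (5*(-1) - 5) = (-5 + 30*(⅙))*8 + (-5 - 5) = (-5 + 5)*8 - 10 = 0*8 - 10 = 0 - 10 = -10)
1/B = 1/(-10) = -⅒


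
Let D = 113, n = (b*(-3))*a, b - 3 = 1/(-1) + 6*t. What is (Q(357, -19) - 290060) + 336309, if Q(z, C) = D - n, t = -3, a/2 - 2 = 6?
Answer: 45594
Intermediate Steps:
a = 16 (a = 4 + 2*6 = 4 + 12 = 16)
b = -16 (b = 3 + (1/(-1) + 6*(-3)) = 3 + (-1 - 18) = 3 - 19 = -16)
n = 768 (n = -16*(-3)*16 = 48*16 = 768)
Q(z, C) = -655 (Q(z, C) = 113 - 1*768 = 113 - 768 = -655)
(Q(357, -19) - 290060) + 336309 = (-655 - 290060) + 336309 = -290715 + 336309 = 45594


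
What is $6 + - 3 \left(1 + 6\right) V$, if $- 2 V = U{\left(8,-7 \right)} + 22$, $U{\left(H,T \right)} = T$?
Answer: $\frac{327}{2} \approx 163.5$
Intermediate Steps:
$V = - \frac{15}{2}$ ($V = - \frac{-7 + 22}{2} = \left(- \frac{1}{2}\right) 15 = - \frac{15}{2} \approx -7.5$)
$6 + - 3 \left(1 + 6\right) V = 6 + - 3 \left(1 + 6\right) \left(- \frac{15}{2}\right) = 6 + \left(-3\right) 7 \left(- \frac{15}{2}\right) = 6 - - \frac{315}{2} = 6 + \frac{315}{2} = \frac{327}{2}$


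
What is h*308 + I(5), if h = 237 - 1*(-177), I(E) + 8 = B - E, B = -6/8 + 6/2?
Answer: 510005/4 ≈ 1.2750e+5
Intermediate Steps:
B = 9/4 (B = -6*⅛ + 6*(½) = -¾ + 3 = 9/4 ≈ 2.2500)
I(E) = -23/4 - E (I(E) = -8 + (9/4 - E) = -23/4 - E)
h = 414 (h = 237 + 177 = 414)
h*308 + I(5) = 414*308 + (-23/4 - 1*5) = 127512 + (-23/4 - 5) = 127512 - 43/4 = 510005/4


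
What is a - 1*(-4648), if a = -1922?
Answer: 2726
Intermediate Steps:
a - 1*(-4648) = -1922 - 1*(-4648) = -1922 + 4648 = 2726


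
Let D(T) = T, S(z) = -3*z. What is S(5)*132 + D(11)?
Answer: -1969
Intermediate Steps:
S(5)*132 + D(11) = -3*5*132 + 11 = -15*132 + 11 = -1980 + 11 = -1969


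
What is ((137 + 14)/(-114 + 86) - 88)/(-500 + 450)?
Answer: 523/280 ≈ 1.8679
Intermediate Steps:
((137 + 14)/(-114 + 86) - 88)/(-500 + 450) = (151/(-28) - 88)/(-50) = (151*(-1/28) - 88)*(-1/50) = (-151/28 - 88)*(-1/50) = -2615/28*(-1/50) = 523/280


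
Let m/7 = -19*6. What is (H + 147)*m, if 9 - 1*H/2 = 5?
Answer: -123690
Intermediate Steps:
m = -798 (m = 7*(-19*6) = 7*(-114) = -798)
H = 8 (H = 18 - 2*5 = 18 - 10 = 8)
(H + 147)*m = (8 + 147)*(-798) = 155*(-798) = -123690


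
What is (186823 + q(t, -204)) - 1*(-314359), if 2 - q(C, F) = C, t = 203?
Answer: 500981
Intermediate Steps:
q(C, F) = 2 - C
(186823 + q(t, -204)) - 1*(-314359) = (186823 + (2 - 1*203)) - 1*(-314359) = (186823 + (2 - 203)) + 314359 = (186823 - 201) + 314359 = 186622 + 314359 = 500981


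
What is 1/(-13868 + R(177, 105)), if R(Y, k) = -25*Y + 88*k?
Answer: -1/9053 ≈ -0.00011046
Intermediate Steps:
1/(-13868 + R(177, 105)) = 1/(-13868 + (-25*177 + 88*105)) = 1/(-13868 + (-4425 + 9240)) = 1/(-13868 + 4815) = 1/(-9053) = -1/9053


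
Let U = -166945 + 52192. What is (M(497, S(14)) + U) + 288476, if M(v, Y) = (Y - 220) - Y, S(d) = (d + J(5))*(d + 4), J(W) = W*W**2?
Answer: 173503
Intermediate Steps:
J(W) = W**3
S(d) = (4 + d)*(125 + d) (S(d) = (d + 5**3)*(d + 4) = (d + 125)*(4 + d) = (125 + d)*(4 + d) = (4 + d)*(125 + d))
M(v, Y) = -220 (M(v, Y) = (-220 + Y) - Y = -220)
U = -114753
(M(497, S(14)) + U) + 288476 = (-220 - 114753) + 288476 = -114973 + 288476 = 173503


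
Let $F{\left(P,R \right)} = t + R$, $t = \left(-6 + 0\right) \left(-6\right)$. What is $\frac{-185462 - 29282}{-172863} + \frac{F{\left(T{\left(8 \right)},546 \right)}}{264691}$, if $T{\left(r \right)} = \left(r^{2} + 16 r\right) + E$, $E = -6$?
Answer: $\frac{56941410370}{45755280333} \approx 1.2445$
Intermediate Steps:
$T{\left(r \right)} = -6 + r^{2} + 16 r$ ($T{\left(r \right)} = \left(r^{2} + 16 r\right) - 6 = -6 + r^{2} + 16 r$)
$t = 36$ ($t = \left(-6\right) \left(-6\right) = 36$)
$F{\left(P,R \right)} = 36 + R$
$\frac{-185462 - 29282}{-172863} + \frac{F{\left(T{\left(8 \right)},546 \right)}}{264691} = \frac{-185462 - 29282}{-172863} + \frac{36 + 546}{264691} = \left(-214744\right) \left(- \frac{1}{172863}\right) + 582 \cdot \frac{1}{264691} = \frac{214744}{172863} + \frac{582}{264691} = \frac{56941410370}{45755280333}$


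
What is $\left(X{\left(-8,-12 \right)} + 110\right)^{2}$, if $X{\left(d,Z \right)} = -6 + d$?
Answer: $9216$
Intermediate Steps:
$\left(X{\left(-8,-12 \right)} + 110\right)^{2} = \left(\left(-6 - 8\right) + 110\right)^{2} = \left(-14 + 110\right)^{2} = 96^{2} = 9216$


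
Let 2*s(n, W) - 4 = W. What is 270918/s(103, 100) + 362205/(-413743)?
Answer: 56035795707/10757318 ≈ 5209.1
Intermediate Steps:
s(n, W) = 2 + W/2
270918/s(103, 100) + 362205/(-413743) = 270918/(2 + (1/2)*100) + 362205/(-413743) = 270918/(2 + 50) + 362205*(-1/413743) = 270918/52 - 362205/413743 = 270918*(1/52) - 362205/413743 = 135459/26 - 362205/413743 = 56035795707/10757318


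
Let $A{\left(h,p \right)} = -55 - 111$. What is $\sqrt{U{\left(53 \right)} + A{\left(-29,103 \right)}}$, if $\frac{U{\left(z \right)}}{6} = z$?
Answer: $2 \sqrt{38} \approx 12.329$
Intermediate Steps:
$U{\left(z \right)} = 6 z$
$A{\left(h,p \right)} = -166$ ($A{\left(h,p \right)} = -55 - 111 = -166$)
$\sqrt{U{\left(53 \right)} + A{\left(-29,103 \right)}} = \sqrt{6 \cdot 53 - 166} = \sqrt{318 - 166} = \sqrt{152} = 2 \sqrt{38}$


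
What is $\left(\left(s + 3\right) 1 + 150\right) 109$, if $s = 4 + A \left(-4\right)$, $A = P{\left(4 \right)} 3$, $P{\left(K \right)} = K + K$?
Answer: $6649$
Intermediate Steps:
$P{\left(K \right)} = 2 K$
$A = 24$ ($A = 2 \cdot 4 \cdot 3 = 8 \cdot 3 = 24$)
$s = -92$ ($s = 4 + 24 \left(-4\right) = 4 - 96 = -92$)
$\left(\left(s + 3\right) 1 + 150\right) 109 = \left(\left(-92 + 3\right) 1 + 150\right) 109 = \left(\left(-89\right) 1 + 150\right) 109 = \left(-89 + 150\right) 109 = 61 \cdot 109 = 6649$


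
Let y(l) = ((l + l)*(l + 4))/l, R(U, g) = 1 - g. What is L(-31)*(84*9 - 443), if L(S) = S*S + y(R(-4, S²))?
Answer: -297663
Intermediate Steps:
y(l) = 8 + 2*l (y(l) = ((2*l)*(4 + l))/l = (2*l*(4 + l))/l = 8 + 2*l)
L(S) = 10 - S² (L(S) = S*S + (8 + 2*(1 - S²)) = S² + (8 + (2 - 2*S²)) = S² + (10 - 2*S²) = 10 - S²)
L(-31)*(84*9 - 443) = (10 - 1*(-31)²)*(84*9 - 443) = (10 - 1*961)*(756 - 443) = (10 - 961)*313 = -951*313 = -297663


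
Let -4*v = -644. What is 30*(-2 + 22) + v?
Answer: 761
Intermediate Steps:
v = 161 (v = -¼*(-644) = 161)
30*(-2 + 22) + v = 30*(-2 + 22) + 161 = 30*20 + 161 = 600 + 161 = 761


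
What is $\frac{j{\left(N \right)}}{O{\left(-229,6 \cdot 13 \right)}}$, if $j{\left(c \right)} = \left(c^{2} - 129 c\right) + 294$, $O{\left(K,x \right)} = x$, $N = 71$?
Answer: $- \frac{1912}{39} \approx -49.026$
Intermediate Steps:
$j{\left(c \right)} = 294 + c^{2} - 129 c$
$\frac{j{\left(N \right)}}{O{\left(-229,6 \cdot 13 \right)}} = \frac{294 + 71^{2} - 9159}{6 \cdot 13} = \frac{294 + 5041 - 9159}{78} = \left(-3824\right) \frac{1}{78} = - \frac{1912}{39}$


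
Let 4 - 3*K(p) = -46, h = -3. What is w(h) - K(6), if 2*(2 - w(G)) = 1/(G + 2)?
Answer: -85/6 ≈ -14.167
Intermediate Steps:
K(p) = 50/3 (K(p) = 4/3 - ⅓*(-46) = 4/3 + 46/3 = 50/3)
w(G) = 2 - 1/(2*(2 + G)) (w(G) = 2 - 1/(2*(G + 2)) = 2 - 1/(2*(2 + G)))
w(h) - K(6) = (7 + 4*(-3))/(2*(2 - 3)) - 1*50/3 = (½)*(7 - 12)/(-1) - 50/3 = (½)*(-1)*(-5) - 50/3 = 5/2 - 50/3 = -85/6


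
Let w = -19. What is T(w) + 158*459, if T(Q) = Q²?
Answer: 72883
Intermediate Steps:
T(w) + 158*459 = (-19)² + 158*459 = 361 + 72522 = 72883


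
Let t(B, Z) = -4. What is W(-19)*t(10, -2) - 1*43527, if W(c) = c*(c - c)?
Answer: -43527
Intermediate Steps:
W(c) = 0 (W(c) = c*0 = 0)
W(-19)*t(10, -2) - 1*43527 = 0*(-4) - 1*43527 = 0 - 43527 = -43527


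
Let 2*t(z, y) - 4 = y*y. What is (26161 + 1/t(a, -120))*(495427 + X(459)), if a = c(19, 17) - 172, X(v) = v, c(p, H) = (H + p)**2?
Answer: 46715318247189/3601 ≈ 1.2973e+10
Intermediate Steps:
a = 1124 (a = (17 + 19)**2 - 172 = 36**2 - 172 = 1296 - 172 = 1124)
t(z, y) = 2 + y**2/2 (t(z, y) = 2 + (y*y)/2 = 2 + y**2/2)
(26161 + 1/t(a, -120))*(495427 + X(459)) = (26161 + 1/(2 + (1/2)*(-120)**2))*(495427 + 459) = (26161 + 1/(2 + (1/2)*14400))*495886 = (26161 + 1/(2 + 7200))*495886 = (26161 + 1/7202)*495886 = (188411523/7202)*495886 = 46715318247189/3601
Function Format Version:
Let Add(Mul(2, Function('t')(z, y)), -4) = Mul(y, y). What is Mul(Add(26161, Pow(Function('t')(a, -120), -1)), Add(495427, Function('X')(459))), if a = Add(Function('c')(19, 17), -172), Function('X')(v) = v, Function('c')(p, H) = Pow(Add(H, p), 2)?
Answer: Rational(46715318247189, 3601) ≈ 1.2973e+10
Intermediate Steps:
a = 1124 (a = Add(Pow(Add(17, 19), 2), -172) = Add(Pow(36, 2), -172) = Add(1296, -172) = 1124)
Function('t')(z, y) = Add(2, Mul(Rational(1, 2), Pow(y, 2))) (Function('t')(z, y) = Add(2, Mul(Rational(1, 2), Mul(y, y))) = Add(2, Mul(Rational(1, 2), Pow(y, 2))))
Mul(Add(26161, Pow(Function('t')(a, -120), -1)), Add(495427, Function('X')(459))) = Mul(Add(26161, Pow(Add(2, Mul(Rational(1, 2), Pow(-120, 2))), -1)), Add(495427, 459)) = Mul(Add(26161, Pow(Add(2, Mul(Rational(1, 2), 14400)), -1)), 495886) = Mul(Add(26161, Pow(Add(2, 7200), -1)), 495886) = Mul(Add(26161, Pow(7202, -1)), 495886) = Mul(Add(26161, Rational(1, 7202)), 495886) = Mul(Rational(188411523, 7202), 495886) = Rational(46715318247189, 3601)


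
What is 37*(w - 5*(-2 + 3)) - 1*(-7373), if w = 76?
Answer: 10000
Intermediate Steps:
37*(w - 5*(-2 + 3)) - 1*(-7373) = 37*(76 - 5*(-2 + 3)) - 1*(-7373) = 37*(76 - 5*1) + 7373 = 37*(76 - 5) + 7373 = 37*71 + 7373 = 2627 + 7373 = 10000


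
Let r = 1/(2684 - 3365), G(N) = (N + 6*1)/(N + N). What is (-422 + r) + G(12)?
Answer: -1147489/2724 ≈ -421.25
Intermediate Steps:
G(N) = (6 + N)/(2*N) (G(N) = (N + 6)/((2*N)) = (6 + N)*(1/(2*N)) = (6 + N)/(2*N))
r = -1/681 (r = 1/(-681) = -1/681 ≈ -0.0014684)
(-422 + r) + G(12) = (-422 - 1/681) + (½)*(6 + 12)/12 = -287383/681 + (½)*(1/12)*18 = -287383/681 + ¾ = -1147489/2724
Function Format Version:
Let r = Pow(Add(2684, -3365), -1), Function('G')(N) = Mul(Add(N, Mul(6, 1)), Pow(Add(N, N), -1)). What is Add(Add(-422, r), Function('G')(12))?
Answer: Rational(-1147489, 2724) ≈ -421.25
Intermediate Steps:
Function('G')(N) = Mul(Rational(1, 2), Pow(N, -1), Add(6, N)) (Function('G')(N) = Mul(Add(N, 6), Pow(Mul(2, N), -1)) = Mul(Add(6, N), Mul(Rational(1, 2), Pow(N, -1))) = Mul(Rational(1, 2), Pow(N, -1), Add(6, N)))
r = Rational(-1, 681) (r = Pow(-681, -1) = Rational(-1, 681) ≈ -0.0014684)
Add(Add(-422, r), Function('G')(12)) = Add(Add(-422, Rational(-1, 681)), Mul(Rational(1, 2), Pow(12, -1), Add(6, 12))) = Add(Rational(-287383, 681), Mul(Rational(1, 2), Rational(1, 12), 18)) = Add(Rational(-287383, 681), Rational(3, 4)) = Rational(-1147489, 2724)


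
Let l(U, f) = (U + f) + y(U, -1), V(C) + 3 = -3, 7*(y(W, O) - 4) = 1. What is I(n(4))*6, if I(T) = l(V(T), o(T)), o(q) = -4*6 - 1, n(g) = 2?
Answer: -1128/7 ≈ -161.14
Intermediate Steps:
y(W, O) = 29/7 (y(W, O) = 4 + (⅐)*1 = 4 + ⅐ = 29/7)
V(C) = -6 (V(C) = -3 - 3 = -6)
o(q) = -25 (o(q) = -24 - 1 = -25)
l(U, f) = 29/7 + U + f (l(U, f) = (U + f) + 29/7 = 29/7 + U + f)
I(T) = -188/7 (I(T) = 29/7 - 6 - 25 = -188/7)
I(n(4))*6 = -188/7*6 = -1128/7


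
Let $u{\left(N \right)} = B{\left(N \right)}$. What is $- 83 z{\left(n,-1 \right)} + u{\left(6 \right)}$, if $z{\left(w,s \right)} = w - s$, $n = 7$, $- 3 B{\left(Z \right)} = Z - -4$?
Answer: $- \frac{2002}{3} \approx -667.33$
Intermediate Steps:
$B{\left(Z \right)} = - \frac{4}{3} - \frac{Z}{3}$ ($B{\left(Z \right)} = - \frac{Z - -4}{3} = - \frac{Z + 4}{3} = - \frac{4 + Z}{3} = - \frac{4}{3} - \frac{Z}{3}$)
$u{\left(N \right)} = - \frac{4}{3} - \frac{N}{3}$
$- 83 z{\left(n,-1 \right)} + u{\left(6 \right)} = - 83 \left(7 - -1\right) - \frac{10}{3} = - 83 \left(7 + 1\right) - \frac{10}{3} = \left(-83\right) 8 - \frac{10}{3} = -664 - \frac{10}{3} = - \frac{2002}{3}$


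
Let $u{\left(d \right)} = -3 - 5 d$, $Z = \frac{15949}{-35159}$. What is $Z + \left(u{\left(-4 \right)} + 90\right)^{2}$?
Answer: $\frac{402519442}{35159} \approx 11449.0$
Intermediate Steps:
$Z = - \frac{15949}{35159}$ ($Z = 15949 \left(- \frac{1}{35159}\right) = - \frac{15949}{35159} \approx -0.45362$)
$Z + \left(u{\left(-4 \right)} + 90\right)^{2} = - \frac{15949}{35159} + \left(\left(-3 - -20\right) + 90\right)^{2} = - \frac{15949}{35159} + \left(\left(-3 + 20\right) + 90\right)^{2} = - \frac{15949}{35159} + \left(17 + 90\right)^{2} = - \frac{15949}{35159} + 107^{2} = - \frac{15949}{35159} + 11449 = \frac{402519442}{35159}$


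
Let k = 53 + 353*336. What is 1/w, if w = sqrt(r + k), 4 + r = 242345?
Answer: sqrt(361002)/361002 ≈ 0.0016644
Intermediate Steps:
r = 242341 (r = -4 + 242345 = 242341)
k = 118661 (k = 53 + 118608 = 118661)
w = sqrt(361002) (w = sqrt(242341 + 118661) = sqrt(361002) ≈ 600.83)
1/w = 1/(sqrt(361002)) = sqrt(361002)/361002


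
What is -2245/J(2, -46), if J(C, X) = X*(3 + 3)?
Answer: 2245/276 ≈ 8.1341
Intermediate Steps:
J(C, X) = 6*X (J(C, X) = X*6 = 6*X)
-2245/J(2, -46) = -2245/(6*(-46)) = -2245/(-276) = -2245*(-1/276) = 2245/276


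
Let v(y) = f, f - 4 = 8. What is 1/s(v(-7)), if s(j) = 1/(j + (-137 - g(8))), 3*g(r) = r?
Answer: -383/3 ≈ -127.67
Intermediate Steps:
f = 12 (f = 4 + 8 = 12)
v(y) = 12
g(r) = r/3
s(j) = 1/(-419/3 + j) (s(j) = 1/(j + (-137 - 8/3)) = 1/(j - 419/3) = 1/(-419/3 + j))
1/s(v(-7)) = 1/(3/(-419 + 3*12)) = 1/(3/(-419 + 36)) = 1/(3/(-383)) = 1/(3*(-1/383)) = 1/(-3/383) = -383/3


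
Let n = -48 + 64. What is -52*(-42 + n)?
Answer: 1352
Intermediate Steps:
n = 16
-52*(-42 + n) = -52*(-42 + 16) = -52*(-26) = 1352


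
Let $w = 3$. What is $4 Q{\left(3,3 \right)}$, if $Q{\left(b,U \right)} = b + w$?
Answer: $24$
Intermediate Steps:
$Q{\left(b,U \right)} = 3 + b$ ($Q{\left(b,U \right)} = b + 3 = 3 + b$)
$4 Q{\left(3,3 \right)} = 4 \left(3 + 3\right) = 4 \cdot 6 = 24$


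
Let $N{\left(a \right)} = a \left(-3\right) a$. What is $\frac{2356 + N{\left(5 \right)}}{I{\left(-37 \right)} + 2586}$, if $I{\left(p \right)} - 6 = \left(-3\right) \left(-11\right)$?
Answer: $\frac{2281}{2625} \approx 0.86895$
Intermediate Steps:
$N{\left(a \right)} = - 3 a^{2}$ ($N{\left(a \right)} = - 3 a a = - 3 a^{2}$)
$I{\left(p \right)} = 39$ ($I{\left(p \right)} = 6 - -33 = 6 + 33 = 39$)
$\frac{2356 + N{\left(5 \right)}}{I{\left(-37 \right)} + 2586} = \frac{2356 - 3 \cdot 5^{2}}{39 + 2586} = \frac{2356 - 75}{2625} = \left(2356 - 75\right) \frac{1}{2625} = 2281 \cdot \frac{1}{2625} = \frac{2281}{2625}$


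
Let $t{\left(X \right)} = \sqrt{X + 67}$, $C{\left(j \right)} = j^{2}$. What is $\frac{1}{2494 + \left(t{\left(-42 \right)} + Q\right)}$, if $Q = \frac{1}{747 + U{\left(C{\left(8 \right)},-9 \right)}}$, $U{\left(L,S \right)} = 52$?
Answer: $\frac{799}{1996702} \approx 0.00040016$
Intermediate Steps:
$t{\left(X \right)} = \sqrt{67 + X}$
$Q = \frac{1}{799}$ ($Q = \frac{1}{747 + 52} = \frac{1}{799} \approx 0.0012516$)
$\frac{1}{2494 + \left(t{\left(-42 \right)} + Q\right)} = \frac{1}{2494 + \left(\sqrt{67 - 42} + \frac{1}{799}\right)} = \frac{1}{2494 + \left(\sqrt{25} + \frac{1}{799}\right)} = \frac{1}{2494 + \left(5 + \frac{1}{799}\right)} = \frac{1}{2494 + \frac{3996}{799}} = \frac{1}{\frac{1996702}{799}} = \frac{799}{1996702}$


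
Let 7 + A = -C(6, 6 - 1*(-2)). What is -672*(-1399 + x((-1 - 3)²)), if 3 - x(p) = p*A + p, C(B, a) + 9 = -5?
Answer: 1024128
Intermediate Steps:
C(B, a) = -14 (C(B, a) = -9 - 5 = -14)
A = 7 (A = -7 - 1*(-14) = -7 + 14 = 7)
x(p) = 3 - 8*p (x(p) = 3 - (p*7 + p) = 3 - (7*p + p) = 3 - 8*p)
-672*(-1399 + x((-1 - 3)²)) = -672*(-1399 + (3 - 8*(-1 - 3)²)) = -672*(-1399 + (3 - 8*(-4)²)) = -672*(-1399 + (3 - 8*16)) = -672*(-1399 + (3 - 128)) = -672*(-1399 - 125) = -672*(-1524) = 1024128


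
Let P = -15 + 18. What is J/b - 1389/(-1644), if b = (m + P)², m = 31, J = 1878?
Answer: 391093/158372 ≈ 2.4695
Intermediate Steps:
P = 3
b = 1156 (b = (31 + 3)² = 34² = 1156)
J/b - 1389/(-1644) = 1878/1156 - 1389/(-1644) = 1878*(1/1156) - 1389*(-1/1644) = 939/578 + 463/548 = 391093/158372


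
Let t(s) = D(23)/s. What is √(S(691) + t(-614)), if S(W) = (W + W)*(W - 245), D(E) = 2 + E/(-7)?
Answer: √11386119185770/4298 ≈ 785.09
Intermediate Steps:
D(E) = 2 - E/7 (D(E) = 2 + E*(-⅐) = 2 - E/7)
t(s) = -9/(7*s) (t(s) = (2 - ⅐*23)/s = (2 - 23/7)/s = -9/(7*s))
S(W) = 2*W*(-245 + W) (S(W) = (2*W)*(-245 + W) = 2*W*(-245 + W))
√(S(691) + t(-614)) = √(2*691*(-245 + 691) - 9/7/(-614)) = √(2*691*446 - 9/7*(-1/614)) = √(616372 + 9/4298) = √(2649166865/4298) = √11386119185770/4298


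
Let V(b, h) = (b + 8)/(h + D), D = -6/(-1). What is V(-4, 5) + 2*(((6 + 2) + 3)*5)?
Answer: 1214/11 ≈ 110.36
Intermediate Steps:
D = 6 (D = -6*(-1) = 6)
V(b, h) = (8 + b)/(6 + h) (V(b, h) = (b + 8)/(h + 6) = (8 + b)/(6 + h))
V(-4, 5) + 2*(((6 + 2) + 3)*5) = (8 - 4)/(6 + 5) + 2*(((6 + 2) + 3)*5) = 4/11 + 2*((8 + 3)*5) = (1/11)*4 + 2*(11*5) = 4/11 + 2*55 = 4/11 + 110 = 1214/11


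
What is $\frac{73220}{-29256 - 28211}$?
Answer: $- \frac{73220}{57467} \approx -1.2741$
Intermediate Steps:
$\frac{73220}{-29256 - 28211} = \frac{73220}{-57467} = 73220 \left(- \frac{1}{57467}\right) = - \frac{73220}{57467}$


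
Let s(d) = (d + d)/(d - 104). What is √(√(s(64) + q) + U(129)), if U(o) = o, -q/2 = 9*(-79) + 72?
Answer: √(3225 + 5*√31870)/5 ≈ 12.834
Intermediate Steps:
q = 1278 (q = -2*(9*(-79) + 72) = -2*(-711 + 72) = -2*(-639) = 1278)
s(d) = 2*d/(-104 + d) (s(d) = (2*d)/(-104 + d) = 2*d/(-104 + d))
√(√(s(64) + q) + U(129)) = √(√(2*64/(-104 + 64) + 1278) + 129) = √(√(2*64/(-40) + 1278) + 129) = √(√(2*64*(-1/40) + 1278) + 129) = √(√(-16/5 + 1278) + 129) = √(√(6374/5) + 129) = √(√31870/5 + 129) = √(129 + √31870/5)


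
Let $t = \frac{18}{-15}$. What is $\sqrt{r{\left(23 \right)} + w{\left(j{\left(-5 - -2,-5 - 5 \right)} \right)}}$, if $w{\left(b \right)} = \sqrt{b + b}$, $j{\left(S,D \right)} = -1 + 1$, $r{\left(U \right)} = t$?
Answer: $\frac{i \sqrt{30}}{5} \approx 1.0954 i$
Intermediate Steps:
$t = - \frac{6}{5}$ ($t = 18 \left(- \frac{1}{15}\right) = - \frac{6}{5} \approx -1.2$)
$r{\left(U \right)} = - \frac{6}{5}$
$j{\left(S,D \right)} = 0$
$w{\left(b \right)} = \sqrt{2} \sqrt{b}$ ($w{\left(b \right)} = \sqrt{2 b} = \sqrt{2} \sqrt{b}$)
$\sqrt{r{\left(23 \right)} + w{\left(j{\left(-5 - -2,-5 - 5 \right)} \right)}} = \sqrt{- \frac{6}{5} + \sqrt{2} \sqrt{0}} = \sqrt{- \frac{6}{5} + \sqrt{2} \cdot 0} = \sqrt{- \frac{6}{5} + 0} = \sqrt{- \frac{6}{5}} = \frac{i \sqrt{30}}{5}$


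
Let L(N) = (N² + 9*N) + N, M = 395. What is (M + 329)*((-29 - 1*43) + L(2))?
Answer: -34752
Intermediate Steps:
L(N) = N² + 10*N
(M + 329)*((-29 - 1*43) + L(2)) = (395 + 329)*((-29 - 1*43) + 2*(10 + 2)) = 724*((-29 - 43) + 2*12) = 724*(-72 + 24) = 724*(-48) = -34752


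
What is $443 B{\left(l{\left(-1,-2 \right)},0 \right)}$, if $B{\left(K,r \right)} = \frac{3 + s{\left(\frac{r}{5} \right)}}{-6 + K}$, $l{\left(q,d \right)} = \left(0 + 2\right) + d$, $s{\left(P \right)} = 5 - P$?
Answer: $- \frac{1772}{3} \approx -590.67$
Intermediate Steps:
$l{\left(q,d \right)} = 2 + d$
$B{\left(K,r \right)} = \frac{8 - \frac{r}{5}}{-6 + K}$ ($B{\left(K,r \right)} = \frac{3 - \left(-5 + \frac{r}{5}\right)}{-6 + K} = \frac{8 - \frac{r}{5}}{-6 + K}$)
$443 B{\left(l{\left(-1,-2 \right)},0 \right)} = 443 \frac{40 - 0}{5 \left(-6 + \left(2 - 2\right)\right)} = 443 \frac{40 + 0}{5 \left(-6 + 0\right)} = 443 \cdot \frac{1}{5} \frac{1}{-6} \cdot 40 = 443 \cdot \frac{1}{5} \left(- \frac{1}{6}\right) 40 = 443 \left(- \frac{4}{3}\right) = - \frac{1772}{3}$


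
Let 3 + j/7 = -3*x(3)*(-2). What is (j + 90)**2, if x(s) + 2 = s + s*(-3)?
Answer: 71289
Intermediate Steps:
x(s) = -2 - 2*s (x(s) = -2 + (s + s*(-3)) = -2 + (s - 3*s) = -2 - 2*s)
j = -357 (j = -21 + 7*(-3*(-2 - 2*3)*(-2)) = -21 + 7*(-3*(-2 - 6)*(-2)) = -21 + 7*(-3*(-8)*(-2)) = -21 + 7*(24*(-2)) = -21 + 7*(-48) = -21 - 336 = -357)
(j + 90)**2 = (-357 + 90)**2 = (-267)**2 = 71289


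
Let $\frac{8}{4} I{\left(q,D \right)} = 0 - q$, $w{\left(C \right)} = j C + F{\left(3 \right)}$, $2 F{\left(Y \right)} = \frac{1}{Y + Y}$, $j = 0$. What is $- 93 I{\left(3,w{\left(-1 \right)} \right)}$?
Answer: $\frac{279}{2} \approx 139.5$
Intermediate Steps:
$F{\left(Y \right)} = \frac{1}{4 Y}$ ($F{\left(Y \right)} = \frac{1}{2 \left(Y + Y\right)} = \frac{1}{2 \cdot 2 Y} = \frac{\frac{1}{2} \frac{1}{Y}}{2} = \frac{1}{4 Y}$)
$w{\left(C \right)} = \frac{1}{12}$ ($w{\left(C \right)} = 0 C + \frac{1}{4 \cdot 3} = 0 + \frac{1}{4} \cdot \frac{1}{3} = 0 + \frac{1}{12} = \frac{1}{12}$)
$I{\left(q,D \right)} = - \frac{q}{2}$ ($I{\left(q,D \right)} = \frac{0 - q}{2} = \frac{\left(-1\right) q}{2} = - \frac{q}{2}$)
$- 93 I{\left(3,w{\left(-1 \right)} \right)} = - 93 \left(\left(- \frac{1}{2}\right) 3\right) = \left(-93\right) \left(- \frac{3}{2}\right) = \frac{279}{2}$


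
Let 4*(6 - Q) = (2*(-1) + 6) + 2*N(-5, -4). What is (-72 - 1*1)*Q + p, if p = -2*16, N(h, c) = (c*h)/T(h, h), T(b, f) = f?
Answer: -543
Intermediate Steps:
N(h, c) = c (N(h, c) = (c*h)/h = c)
Q = 7 (Q = 6 - ((2*(-1) + 6) + 2*(-4))/4 = 6 - ((-2 + 6) - 8)/4 = 6 - (4 - 8)/4 = 6 - 1/4*(-4) = 6 + 1 = 7)
p = -32
(-72 - 1*1)*Q + p = (-72 - 1*1)*7 - 32 = (-72 - 1)*7 - 32 = -73*7 - 32 = -511 - 32 = -543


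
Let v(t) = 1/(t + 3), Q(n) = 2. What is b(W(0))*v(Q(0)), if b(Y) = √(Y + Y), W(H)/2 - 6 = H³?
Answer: 2*√6/5 ≈ 0.97980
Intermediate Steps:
W(H) = 12 + 2*H³
b(Y) = √2*√Y (b(Y) = √(2*Y) = √2*√Y)
v(t) = 1/(3 + t)
b(W(0))*v(Q(0)) = (√2*√(12 + 2*0³))/(3 + 2) = (√2*√(12 + 2*0))/5 = (√2*√(12 + 0))*(⅕) = (√2*√12)*(⅕) = (√2*(2*√3))*(⅕) = (2*√6)*(⅕) = 2*√6/5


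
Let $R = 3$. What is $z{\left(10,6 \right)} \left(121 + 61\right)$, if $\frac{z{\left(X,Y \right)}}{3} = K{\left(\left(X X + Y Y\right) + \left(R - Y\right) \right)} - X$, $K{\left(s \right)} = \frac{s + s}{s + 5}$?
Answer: $- \frac{101374}{23} \approx -4407.6$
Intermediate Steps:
$K{\left(s \right)} = \frac{2 s}{5 + s}$
$z{\left(X,Y \right)} = - 3 X + \frac{6 \left(3 + X^{2} + Y^{2} - Y\right)}{8 + X^{2} + Y^{2} - Y}$ ($z{\left(X,Y \right)} = 3 \left(\frac{2 \left(\left(X X + Y Y\right) - \left(-3 + Y\right)\right)}{5 - \left(-3 + Y - X X - Y Y\right)} - X\right) = 3 \left(\frac{2 \left(\left(X^{2} + Y^{2}\right) - \left(-3 + Y\right)\right)}{5 - \left(-3 + Y - X^{2} - Y^{2}\right)} - X\right) = 3 \left(\frac{2 \left(3 + X^{2} + Y^{2} - Y\right)}{5 + \left(3 + X^{2} + Y^{2} - Y\right)} - X\right) = 3 \left(\frac{2 \left(3 + X^{2} + Y^{2} - Y\right)}{8 + X^{2} + Y^{2} - Y} - X\right) = 3 \left(- X + \frac{2 \left(3 + X^{2} + Y^{2} - Y\right)}{8 + X^{2} + Y^{2} - Y}\right) = - 3 X + \frac{6 \left(3 + X^{2} + Y^{2} - Y\right)}{8 + X^{2} + Y^{2} - Y}$)
$z{\left(10,6 \right)} \left(121 + 61\right) = \frac{3 \left(6 - 12 + 2 \cdot 10^{2} + 2 \cdot 6^{2} - 10 \left(8 + 10^{2} + 6^{2} - 6\right)\right)}{8 + 10^{2} + 6^{2} - 6} \left(121 + 61\right) = \frac{3 \left(6 - 12 + 2 \cdot 100 + 2 \cdot 36 - 10 \left(8 + 100 + 36 - 6\right)\right)}{8 + 100 + 36 - 6} \cdot 182 = \frac{3 \left(6 - 12 + 200 + 72 - 10 \cdot 138\right)}{138} \cdot 182 = 3 \cdot \frac{1}{138} \left(6 - 12 + 200 + 72 - 1380\right) 182 = 3 \cdot \frac{1}{138} \left(-1114\right) 182 = \left(- \frac{557}{23}\right) 182 = - \frac{101374}{23}$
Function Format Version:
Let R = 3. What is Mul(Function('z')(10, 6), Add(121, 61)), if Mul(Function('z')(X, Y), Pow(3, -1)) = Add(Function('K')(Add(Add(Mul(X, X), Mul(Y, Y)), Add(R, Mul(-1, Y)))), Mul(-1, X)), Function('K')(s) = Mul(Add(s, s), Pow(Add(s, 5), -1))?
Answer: Rational(-101374, 23) ≈ -4407.6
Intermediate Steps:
Function('K')(s) = Mul(2, s, Pow(Add(5, s), -1)) (Function('K')(s) = Mul(Mul(2, s), Pow(Add(5, s), -1)) = Mul(2, s, Pow(Add(5, s), -1)))
Function('z')(X, Y) = Add(Mul(-3, X), Mul(6, Pow(Add(8, Pow(X, 2), Pow(Y, 2), Mul(-1, Y)), -1), Add(3, Pow(X, 2), Pow(Y, 2), Mul(-1, Y)))) (Function('z')(X, Y) = Mul(3, Add(Mul(2, Add(Add(Mul(X, X), Mul(Y, Y)), Add(3, Mul(-1, Y))), Pow(Add(5, Add(Add(Mul(X, X), Mul(Y, Y)), Add(3, Mul(-1, Y)))), -1)), Mul(-1, X))) = Mul(3, Add(Mul(2, Add(Add(Pow(X, 2), Pow(Y, 2)), Add(3, Mul(-1, Y))), Pow(Add(5, Add(Add(Pow(X, 2), Pow(Y, 2)), Add(3, Mul(-1, Y)))), -1)), Mul(-1, X))) = Mul(3, Add(Mul(2, Add(3, Pow(X, 2), Pow(Y, 2), Mul(-1, Y)), Pow(Add(5, Add(3, Pow(X, 2), Pow(Y, 2), Mul(-1, Y))), -1)), Mul(-1, X))) = Mul(3, Add(Mul(2, Add(3, Pow(X, 2), Pow(Y, 2), Mul(-1, Y)), Pow(Add(8, Pow(X, 2), Pow(Y, 2), Mul(-1, Y)), -1)), Mul(-1, X))) = Mul(3, Add(Mul(2, Pow(Add(8, Pow(X, 2), Pow(Y, 2), Mul(-1, Y)), -1), Add(3, Pow(X, 2), Pow(Y, 2), Mul(-1, Y))), Mul(-1, X))) = Mul(3, Add(Mul(-1, X), Mul(2, Pow(Add(8, Pow(X, 2), Pow(Y, 2), Mul(-1, Y)), -1), Add(3, Pow(X, 2), Pow(Y, 2), Mul(-1, Y))))) = Add(Mul(-3, X), Mul(6, Pow(Add(8, Pow(X, 2), Pow(Y, 2), Mul(-1, Y)), -1), Add(3, Pow(X, 2), Pow(Y, 2), Mul(-1, Y)))))
Mul(Function('z')(10, 6), Add(121, 61)) = Mul(Mul(3, Pow(Add(8, Pow(10, 2), Pow(6, 2), Mul(-1, 6)), -1), Add(6, Mul(-2, 6), Mul(2, Pow(10, 2)), Mul(2, Pow(6, 2)), Mul(-1, 10, Add(8, Pow(10, 2), Pow(6, 2), Mul(-1, 6))))), Add(121, 61)) = Mul(Mul(3, Pow(Add(8, 100, 36, -6), -1), Add(6, -12, Mul(2, 100), Mul(2, 36), Mul(-1, 10, Add(8, 100, 36, -6)))), 182) = Mul(Mul(3, Pow(138, -1), Add(6, -12, 200, 72, Mul(-1, 10, 138))), 182) = Mul(Mul(3, Rational(1, 138), Add(6, -12, 200, 72, -1380)), 182) = Mul(Mul(3, Rational(1, 138), -1114), 182) = Mul(Rational(-557, 23), 182) = Rational(-101374, 23)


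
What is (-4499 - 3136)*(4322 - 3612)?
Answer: -5420850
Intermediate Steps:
(-4499 - 3136)*(4322 - 3612) = -7635*710 = -5420850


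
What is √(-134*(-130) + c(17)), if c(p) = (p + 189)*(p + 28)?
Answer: √26690 ≈ 163.37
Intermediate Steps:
c(p) = (28 + p)*(189 + p) (c(p) = (189 + p)*(28 + p) = (28 + p)*(189 + p))
√(-134*(-130) + c(17)) = √(-134*(-130) + (5292 + 17² + 217*17)) = √(17420 + (5292 + 289 + 3689)) = √(17420 + 9270) = √26690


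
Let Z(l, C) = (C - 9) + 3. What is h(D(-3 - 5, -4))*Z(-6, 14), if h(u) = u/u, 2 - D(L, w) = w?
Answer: 8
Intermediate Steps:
D(L, w) = 2 - w
Z(l, C) = -6 + C (Z(l, C) = (-9 + C) + 3 = -6 + C)
h(u) = 1
h(D(-3 - 5, -4))*Z(-6, 14) = 1*(-6 + 14) = 1*8 = 8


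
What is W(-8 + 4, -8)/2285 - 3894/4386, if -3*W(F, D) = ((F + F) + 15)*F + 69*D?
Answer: -804983/1002201 ≈ -0.80322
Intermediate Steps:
W(F, D) = -23*D - F*(15 + 2*F)/3 (W(F, D) = -(((F + F) + 15)*F + 69*D)/3 = -((2*F + 15)*F + 69*D)/3 = -((15 + 2*F)*F + 69*D)/3 = -(F*(15 + 2*F) + 69*D)/3 = -(69*D + F*(15 + 2*F))/3 = -23*D - F*(15 + 2*F)/3)
W(-8 + 4, -8)/2285 - 3894/4386 = (-23*(-8) - 5*(-8 + 4) - 2*(-8 + 4)**2/3)/2285 - 3894/4386 = (184 - 5*(-4) - 2/3*(-4)**2)*(1/2285) - 3894*1/4386 = (184 + 20 - 2/3*16)*(1/2285) - 649/731 = (184 + 20 - 32/3)*(1/2285) - 649/731 = (580/3)*(1/2285) - 649/731 = 116/1371 - 649/731 = -804983/1002201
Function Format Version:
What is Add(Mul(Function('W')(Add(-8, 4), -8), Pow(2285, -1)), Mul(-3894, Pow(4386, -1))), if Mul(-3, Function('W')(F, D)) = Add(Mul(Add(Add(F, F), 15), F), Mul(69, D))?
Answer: Rational(-804983, 1002201) ≈ -0.80322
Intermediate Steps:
Function('W')(F, D) = Add(Mul(-23, D), Mul(Rational(-1, 3), F, Add(15, Mul(2, F)))) (Function('W')(F, D) = Mul(Rational(-1, 3), Add(Mul(Add(Add(F, F), 15), F), Mul(69, D))) = Mul(Rational(-1, 3), Add(Mul(Add(Mul(2, F), 15), F), Mul(69, D))) = Mul(Rational(-1, 3), Add(Mul(Add(15, Mul(2, F)), F), Mul(69, D))) = Mul(Rational(-1, 3), Add(Mul(F, Add(15, Mul(2, F))), Mul(69, D))) = Mul(Rational(-1, 3), Add(Mul(69, D), Mul(F, Add(15, Mul(2, F))))) = Add(Mul(-23, D), Mul(Rational(-1, 3), F, Add(15, Mul(2, F)))))
Add(Mul(Function('W')(Add(-8, 4), -8), Pow(2285, -1)), Mul(-3894, Pow(4386, -1))) = Add(Mul(Add(Mul(-23, -8), Mul(-5, Add(-8, 4)), Mul(Rational(-2, 3), Pow(Add(-8, 4), 2))), Pow(2285, -1)), Mul(-3894, Pow(4386, -1))) = Add(Mul(Add(184, Mul(-5, -4), Mul(Rational(-2, 3), Pow(-4, 2))), Rational(1, 2285)), Mul(-3894, Rational(1, 4386))) = Add(Mul(Add(184, 20, Mul(Rational(-2, 3), 16)), Rational(1, 2285)), Rational(-649, 731)) = Add(Mul(Add(184, 20, Rational(-32, 3)), Rational(1, 2285)), Rational(-649, 731)) = Add(Mul(Rational(580, 3), Rational(1, 2285)), Rational(-649, 731)) = Add(Rational(116, 1371), Rational(-649, 731)) = Rational(-804983, 1002201)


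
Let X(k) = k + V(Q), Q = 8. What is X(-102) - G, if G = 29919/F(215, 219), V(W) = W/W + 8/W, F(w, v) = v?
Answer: -17273/73 ≈ -236.62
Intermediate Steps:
V(W) = 1 + 8/W
X(k) = 2 + k (X(k) = k + (8 + 8)/8 = k + (⅛)*16 = k + 2 = 2 + k)
G = 9973/73 (G = 29919/219 = 29919*(1/219) = 9973/73 ≈ 136.62)
X(-102) - G = (2 - 102) - 1*9973/73 = -100 - 9973/73 = -17273/73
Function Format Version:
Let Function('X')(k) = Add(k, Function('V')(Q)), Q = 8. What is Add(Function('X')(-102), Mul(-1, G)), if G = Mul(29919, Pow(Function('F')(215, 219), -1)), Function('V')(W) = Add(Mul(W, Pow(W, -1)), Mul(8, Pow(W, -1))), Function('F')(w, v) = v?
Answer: Rational(-17273, 73) ≈ -236.62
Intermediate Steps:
Function('V')(W) = Add(1, Mul(8, Pow(W, -1)))
Function('X')(k) = Add(2, k) (Function('X')(k) = Add(k, Mul(Pow(8, -1), Add(8, 8))) = Add(k, Mul(Rational(1, 8), 16)) = Add(k, 2) = Add(2, k))
G = Rational(9973, 73) (G = Mul(29919, Pow(219, -1)) = Mul(29919, Rational(1, 219)) = Rational(9973, 73) ≈ 136.62)
Add(Function('X')(-102), Mul(-1, G)) = Add(Add(2, -102), Mul(-1, Rational(9973, 73))) = Add(-100, Rational(-9973, 73)) = Rational(-17273, 73)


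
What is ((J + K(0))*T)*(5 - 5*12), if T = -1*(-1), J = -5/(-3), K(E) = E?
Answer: -275/3 ≈ -91.667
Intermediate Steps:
J = 5/3 (J = -5*(-⅓) = 5/3 ≈ 1.6667)
T = 1
((J + K(0))*T)*(5 - 5*12) = ((5/3 + 0)*1)*(5 - 5*12) = ((5/3)*1)*(5 - 60) = (5/3)*(-55) = -275/3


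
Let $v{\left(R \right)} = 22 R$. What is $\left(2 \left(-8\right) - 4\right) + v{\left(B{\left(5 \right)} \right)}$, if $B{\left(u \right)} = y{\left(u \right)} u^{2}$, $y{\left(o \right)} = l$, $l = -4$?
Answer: $-2220$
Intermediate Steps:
$y{\left(o \right)} = -4$
$B{\left(u \right)} = - 4 u^{2}$
$\left(2 \left(-8\right) - 4\right) + v{\left(B{\left(5 \right)} \right)} = \left(2 \left(-8\right) - 4\right) + 22 \left(- 4 \cdot 5^{2}\right) = \left(-16 - 4\right) + 22 \left(\left(-4\right) 25\right) = -20 + 22 \left(-100\right) = -20 - 2200 = -2220$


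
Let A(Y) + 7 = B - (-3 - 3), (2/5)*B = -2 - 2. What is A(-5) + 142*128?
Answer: 18165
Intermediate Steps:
B = -10 (B = 5*(-2 - 2)/2 = (5/2)*(-4) = -10)
A(Y) = -11 (A(Y) = -7 + (-10 - (-3 - 3)) = -7 + (-10 - 1*(-6)) = -7 + (-10 + 6) = -7 - 4 = -11)
A(-5) + 142*128 = -11 + 142*128 = -11 + 18176 = 18165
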